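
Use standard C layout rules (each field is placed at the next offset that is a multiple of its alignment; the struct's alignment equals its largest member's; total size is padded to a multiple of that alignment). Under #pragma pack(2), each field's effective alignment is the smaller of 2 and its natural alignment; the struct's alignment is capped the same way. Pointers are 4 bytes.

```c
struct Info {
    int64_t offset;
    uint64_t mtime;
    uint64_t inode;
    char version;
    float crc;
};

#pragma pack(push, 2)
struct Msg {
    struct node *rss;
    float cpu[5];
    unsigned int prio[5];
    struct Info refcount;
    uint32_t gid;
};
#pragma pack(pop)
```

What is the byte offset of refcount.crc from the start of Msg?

Info: 0..8  offset  (8B, 8-aligned); 8..16  mtime  (8B, 8-aligned); 16..24  inode  (8B, 8-aligned); 24..25  version  (1B, 1-aligned); 25..28  -- padding (3B); 28..32  crc  (4B, 4-aligned); sizeof = 32, alignof = 8
0..4  rss  (4B, 2-aligned)
4..24  cpu  (20B, 2-aligned)
24..44  prio  (20B, 2-aligned)
44..76  refcount  (32B, 2-aligned)
within Info: crc at 28
44 + 28 = 72

72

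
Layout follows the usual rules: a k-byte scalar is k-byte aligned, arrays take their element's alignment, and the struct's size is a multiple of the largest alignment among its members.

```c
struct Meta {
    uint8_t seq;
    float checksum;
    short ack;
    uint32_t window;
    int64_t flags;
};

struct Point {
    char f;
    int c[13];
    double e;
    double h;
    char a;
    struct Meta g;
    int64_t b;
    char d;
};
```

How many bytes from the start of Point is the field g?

80

Meta: @0: seq [1B, align 1] → 1; +3 pad (align 4); @4: checksum [4B, align 4] → 8; @8: ack [2B, align 2] → 10; +2 pad (align 4); @12: window [4B, align 4] → 16; @16: flags [8B, align 8] → 24; size 24, align 8
@0: f [1B, align 1] → 1
+3 pad (align 4)
@4: c [52B, align 4] → 56
@56: e [8B, align 8] → 64
@64: h [8B, align 8] → 72
@72: a [1B, align 1] → 73
+7 pad (align 8)
@80: g [24B, align 8] → 104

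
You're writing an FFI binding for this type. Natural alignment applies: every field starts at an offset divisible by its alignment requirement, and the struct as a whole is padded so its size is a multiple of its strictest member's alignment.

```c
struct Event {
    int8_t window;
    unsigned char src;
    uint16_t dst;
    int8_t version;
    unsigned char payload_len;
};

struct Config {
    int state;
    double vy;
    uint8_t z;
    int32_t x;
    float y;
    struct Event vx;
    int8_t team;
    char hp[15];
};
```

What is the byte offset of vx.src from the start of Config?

Event: 0..1  window  (1B, 1-aligned); 1..2  src  (1B, 1-aligned); 2..4  dst  (2B, 2-aligned); 4..5  version  (1B, 1-aligned); 5..6  payload_len  (1B, 1-aligned); sizeof = 6, alignof = 2
0..4  state  (4B, 4-aligned)
4..8  -- padding (4B)
8..16  vy  (8B, 8-aligned)
16..17  z  (1B, 1-aligned)
17..20  -- padding (3B)
20..24  x  (4B, 4-aligned)
24..28  y  (4B, 4-aligned)
28..34  vx  (6B, 2-aligned)
within Event: src at 1
28 + 1 = 29

29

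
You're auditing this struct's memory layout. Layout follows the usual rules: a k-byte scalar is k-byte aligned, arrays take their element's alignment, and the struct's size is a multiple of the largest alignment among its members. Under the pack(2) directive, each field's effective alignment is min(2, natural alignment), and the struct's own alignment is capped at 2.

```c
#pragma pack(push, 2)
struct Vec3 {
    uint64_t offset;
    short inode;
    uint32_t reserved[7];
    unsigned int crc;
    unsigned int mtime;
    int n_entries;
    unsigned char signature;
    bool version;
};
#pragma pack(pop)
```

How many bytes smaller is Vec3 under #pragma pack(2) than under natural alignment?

4

natural layout:
  @0: offset [8B, align 8] → 8
  @8: inode [2B, align 2] → 10
  +2 pad (align 4)
  @12: reserved [28B, align 4] → 40
  @40: crc [4B, align 4] → 44
  @44: mtime [4B, align 4] → 48
  @48: n_entries [4B, align 4] → 52
  @52: signature [1B, align 1] → 53
  @53: version [1B, align 1] → 54
  +2 tail pad (align 8)
  size 56, align 8
packed(2) layout:
  @0: offset [8B, align 2] → 8
  @8: inode [2B, align 2] → 10
  @10: reserved [28B, align 2] → 38
  @38: crc [4B, align 2] → 42
  @42: mtime [4B, align 2] → 46
  @46: n_entries [4B, align 2] → 50
  @50: signature [1B, align 1] → 51
  @51: version [1B, align 1] → 52
  size 52, align 2
56 − 52 = 4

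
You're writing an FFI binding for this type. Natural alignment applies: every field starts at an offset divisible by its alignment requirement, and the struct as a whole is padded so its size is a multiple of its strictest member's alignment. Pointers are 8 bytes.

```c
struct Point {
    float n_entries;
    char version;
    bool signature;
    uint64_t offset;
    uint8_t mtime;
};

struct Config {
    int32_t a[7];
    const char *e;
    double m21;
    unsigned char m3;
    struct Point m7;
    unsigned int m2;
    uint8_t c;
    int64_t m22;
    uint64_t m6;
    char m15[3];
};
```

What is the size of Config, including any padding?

112 bytes

Point: @0: n_entries [4B, align 4] → 4; @4: version [1B, align 1] → 5; @5: signature [1B, align 1] → 6; +2 pad (align 8); @8: offset [8B, align 8] → 16; @16: mtime [1B, align 1] → 17; +7 tail pad (align 8); size 24, align 8
@0: a [28B, align 4] → 28
+4 pad (align 8)
@32: e [8B, align 8] → 40
@40: m21 [8B, align 8] → 48
@48: m3 [1B, align 1] → 49
+7 pad (align 8)
@56: m7 [24B, align 8] → 80
@80: m2 [4B, align 4] → 84
@84: c [1B, align 1] → 85
+3 pad (align 8)
@88: m22 [8B, align 8] → 96
@96: m6 [8B, align 8] → 104
@104: m15 [3B, align 1] → 107
+5 tail pad (align 8)
size 112, align 8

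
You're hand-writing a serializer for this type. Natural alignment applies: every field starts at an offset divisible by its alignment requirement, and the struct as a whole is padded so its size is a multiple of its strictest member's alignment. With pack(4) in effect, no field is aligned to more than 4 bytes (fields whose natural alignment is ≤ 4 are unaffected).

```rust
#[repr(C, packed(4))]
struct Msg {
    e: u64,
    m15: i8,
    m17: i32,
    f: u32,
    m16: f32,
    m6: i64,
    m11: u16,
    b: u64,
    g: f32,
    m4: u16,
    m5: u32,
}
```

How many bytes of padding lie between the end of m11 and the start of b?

2

0..8  e  (8B, 4-aligned)
8..9  m15  (1B, 1-aligned)
9..12  -- padding (3B)
12..16  m17  (4B, 4-aligned)
16..20  f  (4B, 4-aligned)
20..24  m16  (4B, 4-aligned)
24..32  m6  (8B, 4-aligned)
32..34  m11  (2B, 2-aligned)
34..36  -- padding (2B)
36..44  b  (8B, 4-aligned)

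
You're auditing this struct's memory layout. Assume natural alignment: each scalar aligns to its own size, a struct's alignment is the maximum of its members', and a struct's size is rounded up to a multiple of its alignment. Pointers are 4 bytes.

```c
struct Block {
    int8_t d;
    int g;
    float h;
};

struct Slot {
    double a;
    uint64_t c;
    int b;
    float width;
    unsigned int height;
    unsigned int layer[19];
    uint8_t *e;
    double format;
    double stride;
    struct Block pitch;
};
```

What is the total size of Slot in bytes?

Block: @0: d [1B, align 1] → 1; +3 pad (align 4); @4: g [4B, align 4] → 8; @8: h [4B, align 4] → 12; size 12, align 4
@0: a [8B, align 8] → 8
@8: c [8B, align 8] → 16
@16: b [4B, align 4] → 20
@20: width [4B, align 4] → 24
@24: height [4B, align 4] → 28
@28: layer [76B, align 4] → 104
@104: e [4B, align 4] → 108
+4 pad (align 8)
@112: format [8B, align 8] → 120
@120: stride [8B, align 8] → 128
@128: pitch [12B, align 4] → 140
+4 tail pad (align 8)
size 144, align 8

144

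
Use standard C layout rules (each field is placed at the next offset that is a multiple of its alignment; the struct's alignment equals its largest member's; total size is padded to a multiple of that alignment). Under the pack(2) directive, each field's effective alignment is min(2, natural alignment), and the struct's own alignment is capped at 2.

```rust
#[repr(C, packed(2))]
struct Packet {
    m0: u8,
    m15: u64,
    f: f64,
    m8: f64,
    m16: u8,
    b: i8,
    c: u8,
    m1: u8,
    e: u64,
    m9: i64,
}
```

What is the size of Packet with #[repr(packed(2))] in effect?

m0 at 0 (size 1, align 1) → ends 1
pad 1 to align 2 for m15
m15 at 2 (size 8, align 2) → ends 10
f at 10 (size 8, align 2) → ends 18
m8 at 18 (size 8, align 2) → ends 26
m16 at 26 (size 1, align 1) → ends 27
b at 27 (size 1, align 1) → ends 28
c at 28 (size 1, align 1) → ends 29
m1 at 29 (size 1, align 1) → ends 30
e at 30 (size 8, align 2) → ends 38
m9 at 38 (size 8, align 2) → ends 46
total 46 bytes, alignment 2

46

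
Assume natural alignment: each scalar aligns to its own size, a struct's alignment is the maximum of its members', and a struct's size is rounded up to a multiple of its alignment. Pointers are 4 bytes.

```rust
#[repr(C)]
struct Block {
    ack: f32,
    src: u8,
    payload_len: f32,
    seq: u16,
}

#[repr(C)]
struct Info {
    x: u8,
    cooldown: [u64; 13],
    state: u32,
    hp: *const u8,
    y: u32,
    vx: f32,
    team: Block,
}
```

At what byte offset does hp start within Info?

116

Block: ack at 0 (size 4, align 4) → ends 4; src at 4 (size 1, align 1) → ends 5; pad 3 to align 4 for payload_len; payload_len at 8 (size 4, align 4) → ends 12; seq at 12 (size 2, align 2) → ends 14; tail pad 2 to reach multiple of 4; total 16 bytes, alignment 4
x at 0 (size 1, align 1) → ends 1
pad 7 to align 8 for cooldown
cooldown at 8 (size 104, align 8) → ends 112
state at 112 (size 4, align 4) → ends 116
hp at 116 (size 4, align 4) → ends 120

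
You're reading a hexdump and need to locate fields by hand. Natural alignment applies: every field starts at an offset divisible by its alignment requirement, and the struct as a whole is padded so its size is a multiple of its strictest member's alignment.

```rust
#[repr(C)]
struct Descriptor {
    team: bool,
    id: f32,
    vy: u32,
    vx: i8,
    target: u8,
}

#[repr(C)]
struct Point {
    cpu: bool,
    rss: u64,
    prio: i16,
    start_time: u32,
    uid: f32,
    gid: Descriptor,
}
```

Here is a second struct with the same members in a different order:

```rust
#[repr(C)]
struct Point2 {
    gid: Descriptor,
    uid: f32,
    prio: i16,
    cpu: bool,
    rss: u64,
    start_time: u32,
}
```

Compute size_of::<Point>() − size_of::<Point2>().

8

Descriptor: 0..1  team  (1B, 1-aligned); 1..4  -- padding (3B); 4..8  id  (4B, 4-aligned); 8..12  vy  (4B, 4-aligned); 12..13  vx  (1B, 1-aligned); 13..14  target  (1B, 1-aligned); 14..16  -- tail padding (2B); sizeof = 16, alignof = 4
0..1  cpu  (1B, 1-aligned)
1..8  -- padding (7B)
8..16  rss  (8B, 8-aligned)
16..18  prio  (2B, 2-aligned)
18..20  -- padding (2B)
20..24  start_time  (4B, 4-aligned)
24..28  uid  (4B, 4-aligned)
28..44  gid  (16B, 4-aligned)
44..48  -- tail padding (4B)
sizeof = 48, alignof = 8
— Point2 —
0..16  gid  (16B, 4-aligned)
16..20  uid  (4B, 4-aligned)
20..22  prio  (2B, 2-aligned)
22..23  cpu  (1B, 1-aligned)
23..24  -- padding (1B)
24..32  rss  (8B, 8-aligned)
32..36  start_time  (4B, 4-aligned)
36..40  -- tail padding (4B)
sizeof = 40, alignof = 8
48 − 40 = 8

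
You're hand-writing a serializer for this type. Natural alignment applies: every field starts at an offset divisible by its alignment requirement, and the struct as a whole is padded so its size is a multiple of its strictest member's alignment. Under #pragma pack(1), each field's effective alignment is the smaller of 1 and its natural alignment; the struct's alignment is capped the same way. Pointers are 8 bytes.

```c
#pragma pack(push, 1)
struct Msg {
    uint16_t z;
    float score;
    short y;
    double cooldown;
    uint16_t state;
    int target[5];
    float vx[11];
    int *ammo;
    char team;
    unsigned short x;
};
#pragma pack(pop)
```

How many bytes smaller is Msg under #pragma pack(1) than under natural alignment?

19

natural layout:
  @0: z [2B, align 2] → 2
  +2 pad (align 4)
  @4: score [4B, align 4] → 8
  @8: y [2B, align 2] → 10
  +6 pad (align 8)
  @16: cooldown [8B, align 8] → 24
  @24: state [2B, align 2] → 26
  +2 pad (align 4)
  @28: target [20B, align 4] → 48
  @48: vx [44B, align 4] → 92
  +4 pad (align 8)
  @96: ammo [8B, align 8] → 104
  @104: team [1B, align 1] → 105
  +1 pad (align 2)
  @106: x [2B, align 2] → 108
  +4 tail pad (align 8)
  size 112, align 8
packed(1) layout:
  @0: z [2B, align 1] → 2
  @2: score [4B, align 1] → 6
  @6: y [2B, align 1] → 8
  @8: cooldown [8B, align 1] → 16
  @16: state [2B, align 1] → 18
  @18: target [20B, align 1] → 38
  @38: vx [44B, align 1] → 82
  @82: ammo [8B, align 1] → 90
  @90: team [1B, align 1] → 91
  @91: x [2B, align 1] → 93
  size 93, align 1
112 − 93 = 19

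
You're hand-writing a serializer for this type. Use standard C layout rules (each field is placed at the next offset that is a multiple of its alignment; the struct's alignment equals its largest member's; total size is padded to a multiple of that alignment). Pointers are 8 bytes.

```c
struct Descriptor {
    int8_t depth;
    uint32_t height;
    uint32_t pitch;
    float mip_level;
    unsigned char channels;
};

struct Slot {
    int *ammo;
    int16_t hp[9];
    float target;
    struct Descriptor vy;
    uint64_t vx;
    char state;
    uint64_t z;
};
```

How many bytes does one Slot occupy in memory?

80

Descriptor: 0..1  depth  (1B, 1-aligned); 1..4  -- padding (3B); 4..8  height  (4B, 4-aligned); 8..12  pitch  (4B, 4-aligned); 12..16  mip_level  (4B, 4-aligned); 16..17  channels  (1B, 1-aligned); 17..20  -- tail padding (3B); sizeof = 20, alignof = 4
0..8  ammo  (8B, 8-aligned)
8..26  hp  (18B, 2-aligned)
26..28  -- padding (2B)
28..32  target  (4B, 4-aligned)
32..52  vy  (20B, 4-aligned)
52..56  -- padding (4B)
56..64  vx  (8B, 8-aligned)
64..65  state  (1B, 1-aligned)
65..72  -- padding (7B)
72..80  z  (8B, 8-aligned)
sizeof = 80, alignof = 8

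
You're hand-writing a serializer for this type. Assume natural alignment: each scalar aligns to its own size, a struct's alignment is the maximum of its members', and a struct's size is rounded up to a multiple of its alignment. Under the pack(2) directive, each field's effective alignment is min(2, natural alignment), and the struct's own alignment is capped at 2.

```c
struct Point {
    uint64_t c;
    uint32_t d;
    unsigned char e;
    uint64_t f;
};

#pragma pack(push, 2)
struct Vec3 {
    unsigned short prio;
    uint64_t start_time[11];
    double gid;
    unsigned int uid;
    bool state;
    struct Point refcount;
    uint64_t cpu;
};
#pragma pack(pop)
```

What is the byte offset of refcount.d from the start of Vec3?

Point: @0: c [8B, align 8] → 8; @8: d [4B, align 4] → 12; @12: e [1B, align 1] → 13; +3 pad (align 8); @16: f [8B, align 8] → 24; size 24, align 8
@0: prio [2B, align 2] → 2
@2: start_time [88B, align 2] → 90
@90: gid [8B, align 2] → 98
@98: uid [4B, align 2] → 102
@102: state [1B, align 1] → 103
+1 pad (align 2)
@104: refcount [24B, align 2] → 128
within Point: d at 8
104 + 8 = 112

112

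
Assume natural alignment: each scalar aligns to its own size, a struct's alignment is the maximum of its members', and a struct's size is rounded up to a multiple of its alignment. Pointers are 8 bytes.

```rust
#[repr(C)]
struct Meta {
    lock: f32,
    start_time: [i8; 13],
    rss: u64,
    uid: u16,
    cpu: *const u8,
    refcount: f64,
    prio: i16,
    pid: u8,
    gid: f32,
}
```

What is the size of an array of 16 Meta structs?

1024

@0: lock [4B, align 4] → 4
@4: start_time [13B, align 1] → 17
+7 pad (align 8)
@24: rss [8B, align 8] → 32
@32: uid [2B, align 2] → 34
+6 pad (align 8)
@40: cpu [8B, align 8] → 48
@48: refcount [8B, align 8] → 56
@56: prio [2B, align 2] → 58
@58: pid [1B, align 1] → 59
+1 pad (align 4)
@60: gid [4B, align 4] → 64
size 64, align 8
array of 16: 16 × 64 = 1024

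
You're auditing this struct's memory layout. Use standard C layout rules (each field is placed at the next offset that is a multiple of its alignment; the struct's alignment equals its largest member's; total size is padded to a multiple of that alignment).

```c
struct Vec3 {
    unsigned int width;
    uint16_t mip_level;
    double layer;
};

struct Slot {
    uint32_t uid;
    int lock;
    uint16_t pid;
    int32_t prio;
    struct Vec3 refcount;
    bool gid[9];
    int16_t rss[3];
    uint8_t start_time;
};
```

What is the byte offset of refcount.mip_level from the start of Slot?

20

Vec3: 0..4  width  (4B, 4-aligned); 4..6  mip_level  (2B, 2-aligned); 6..8  -- padding (2B); 8..16  layer  (8B, 8-aligned); sizeof = 16, alignof = 8
0..4  uid  (4B, 4-aligned)
4..8  lock  (4B, 4-aligned)
8..10  pid  (2B, 2-aligned)
10..12  -- padding (2B)
12..16  prio  (4B, 4-aligned)
16..32  refcount  (16B, 8-aligned)
within Vec3: mip_level at 4
16 + 4 = 20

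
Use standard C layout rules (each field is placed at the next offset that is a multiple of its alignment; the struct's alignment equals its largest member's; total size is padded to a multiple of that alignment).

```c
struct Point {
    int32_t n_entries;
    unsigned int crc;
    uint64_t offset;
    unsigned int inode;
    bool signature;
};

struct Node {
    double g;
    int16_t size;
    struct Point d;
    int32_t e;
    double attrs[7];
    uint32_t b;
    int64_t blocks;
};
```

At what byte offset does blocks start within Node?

112

Point: n_entries at 0 (size 4, align 4) → ends 4; crc at 4 (size 4, align 4) → ends 8; offset at 8 (size 8, align 8) → ends 16; inode at 16 (size 4, align 4) → ends 20; signature at 20 (size 1, align 1) → ends 21; tail pad 3 to reach multiple of 8; total 24 bytes, alignment 8
g at 0 (size 8, align 8) → ends 8
size at 8 (size 2, align 2) → ends 10
pad 6 to align 8 for d
d at 16 (size 24, align 8) → ends 40
e at 40 (size 4, align 4) → ends 44
pad 4 to align 8 for attrs
attrs at 48 (size 56, align 8) → ends 104
b at 104 (size 4, align 4) → ends 108
pad 4 to align 8 for blocks
blocks at 112 (size 8, align 8) → ends 120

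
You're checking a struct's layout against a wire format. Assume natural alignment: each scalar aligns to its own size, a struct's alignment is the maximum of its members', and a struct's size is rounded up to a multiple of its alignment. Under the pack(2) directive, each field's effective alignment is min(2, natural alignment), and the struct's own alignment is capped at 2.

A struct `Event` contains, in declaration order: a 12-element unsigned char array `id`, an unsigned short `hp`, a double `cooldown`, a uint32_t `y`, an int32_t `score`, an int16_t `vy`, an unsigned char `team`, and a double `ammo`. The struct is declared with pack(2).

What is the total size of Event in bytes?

@0: id [12B, align 1] → 12
@12: hp [2B, align 2] → 14
@14: cooldown [8B, align 2] → 22
@22: y [4B, align 2] → 26
@26: score [4B, align 2] → 30
@30: vy [2B, align 2] → 32
@32: team [1B, align 1] → 33
+1 pad (align 2)
@34: ammo [8B, align 2] → 42
size 42, align 2

42 bytes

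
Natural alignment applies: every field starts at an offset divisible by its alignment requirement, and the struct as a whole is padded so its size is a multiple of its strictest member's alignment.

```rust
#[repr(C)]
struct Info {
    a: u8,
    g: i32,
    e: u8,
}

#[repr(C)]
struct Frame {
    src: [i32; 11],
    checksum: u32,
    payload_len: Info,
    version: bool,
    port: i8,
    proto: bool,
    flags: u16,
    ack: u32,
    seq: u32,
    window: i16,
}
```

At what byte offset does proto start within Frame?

62

Info: a at 0 (size 1, align 1) → ends 1; pad 3 to align 4 for g; g at 4 (size 4, align 4) → ends 8; e at 8 (size 1, align 1) → ends 9; tail pad 3 to reach multiple of 4; total 12 bytes, alignment 4
src at 0 (size 44, align 4) → ends 44
checksum at 44 (size 4, align 4) → ends 48
payload_len at 48 (size 12, align 4) → ends 60
version at 60 (size 1, align 1) → ends 61
port at 61 (size 1, align 1) → ends 62
proto at 62 (size 1, align 1) → ends 63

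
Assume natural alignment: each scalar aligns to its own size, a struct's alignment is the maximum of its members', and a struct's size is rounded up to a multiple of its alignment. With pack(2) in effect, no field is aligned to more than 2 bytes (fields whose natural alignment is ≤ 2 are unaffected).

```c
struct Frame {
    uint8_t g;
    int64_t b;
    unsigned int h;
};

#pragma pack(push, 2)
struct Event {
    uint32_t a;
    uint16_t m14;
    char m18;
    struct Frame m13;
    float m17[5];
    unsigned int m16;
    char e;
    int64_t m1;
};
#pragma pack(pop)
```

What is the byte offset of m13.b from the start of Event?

Frame: @0: g [1B, align 1] → 1; +7 pad (align 8); @8: b [8B, align 8] → 16; @16: h [4B, align 4] → 20; +4 tail pad (align 8); size 24, align 8
@0: a [4B, align 2] → 4
@4: m14 [2B, align 2] → 6
@6: m18 [1B, align 1] → 7
+1 pad (align 2)
@8: m13 [24B, align 2] → 32
within Frame: b at 8
8 + 8 = 16

16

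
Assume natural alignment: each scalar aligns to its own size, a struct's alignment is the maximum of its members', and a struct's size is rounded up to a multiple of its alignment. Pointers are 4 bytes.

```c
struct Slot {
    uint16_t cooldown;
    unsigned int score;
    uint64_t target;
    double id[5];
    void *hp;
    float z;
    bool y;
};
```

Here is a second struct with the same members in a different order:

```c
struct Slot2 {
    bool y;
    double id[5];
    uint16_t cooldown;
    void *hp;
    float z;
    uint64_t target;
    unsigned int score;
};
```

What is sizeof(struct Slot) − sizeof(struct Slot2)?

-8

0..2  cooldown  (2B, 2-aligned)
2..4  -- padding (2B)
4..8  score  (4B, 4-aligned)
8..16  target  (8B, 8-aligned)
16..56  id  (40B, 8-aligned)
56..60  hp  (4B, 4-aligned)
60..64  z  (4B, 4-aligned)
64..65  y  (1B, 1-aligned)
65..72  -- tail padding (7B)
sizeof = 72, alignof = 8
— Slot2 —
0..1  y  (1B, 1-aligned)
1..8  -- padding (7B)
8..48  id  (40B, 8-aligned)
48..50  cooldown  (2B, 2-aligned)
50..52  -- padding (2B)
52..56  hp  (4B, 4-aligned)
56..60  z  (4B, 4-aligned)
60..64  -- padding (4B)
64..72  target  (8B, 8-aligned)
72..76  score  (4B, 4-aligned)
76..80  -- tail padding (4B)
sizeof = 80, alignof = 8
72 − 80 = -8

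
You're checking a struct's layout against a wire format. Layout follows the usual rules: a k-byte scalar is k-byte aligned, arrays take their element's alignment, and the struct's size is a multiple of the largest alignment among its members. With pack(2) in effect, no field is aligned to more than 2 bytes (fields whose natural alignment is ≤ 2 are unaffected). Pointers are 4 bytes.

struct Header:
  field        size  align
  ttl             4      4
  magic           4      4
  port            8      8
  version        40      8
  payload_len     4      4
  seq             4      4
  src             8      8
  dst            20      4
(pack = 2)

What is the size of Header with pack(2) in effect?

0..4  ttl  (4B, 2-aligned)
4..8  magic  (4B, 2-aligned)
8..16  port  (8B, 2-aligned)
16..56  version  (40B, 2-aligned)
56..60  payload_len  (4B, 2-aligned)
60..64  seq  (4B, 2-aligned)
64..72  src  (8B, 2-aligned)
72..92  dst  (20B, 2-aligned)
sizeof = 92, alignof = 2

92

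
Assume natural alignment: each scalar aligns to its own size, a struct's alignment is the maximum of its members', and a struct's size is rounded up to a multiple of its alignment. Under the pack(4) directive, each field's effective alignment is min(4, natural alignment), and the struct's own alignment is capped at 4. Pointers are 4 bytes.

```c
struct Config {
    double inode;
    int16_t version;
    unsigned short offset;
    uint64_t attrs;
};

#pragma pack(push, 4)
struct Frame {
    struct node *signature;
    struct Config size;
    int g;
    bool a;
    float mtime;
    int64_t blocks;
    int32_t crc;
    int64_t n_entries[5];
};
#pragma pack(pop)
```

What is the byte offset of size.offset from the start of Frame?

14

Config: @0: inode [8B, align 8] → 8; @8: version [2B, align 2] → 10; @10: offset [2B, align 2] → 12; +4 pad (align 8); @16: attrs [8B, align 8] → 24; size 24, align 8
@0: signature [4B, align 4] → 4
@4: size [24B, align 4] → 28
within Config: offset at 10
4 + 10 = 14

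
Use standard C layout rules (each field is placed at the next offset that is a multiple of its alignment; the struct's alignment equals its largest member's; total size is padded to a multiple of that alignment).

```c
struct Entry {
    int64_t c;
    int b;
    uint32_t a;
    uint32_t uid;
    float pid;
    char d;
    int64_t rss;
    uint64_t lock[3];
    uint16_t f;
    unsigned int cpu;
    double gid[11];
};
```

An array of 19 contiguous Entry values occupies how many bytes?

3040

c at 0 (size 8, align 8) → ends 8
b at 8 (size 4, align 4) → ends 12
a at 12 (size 4, align 4) → ends 16
uid at 16 (size 4, align 4) → ends 20
pid at 20 (size 4, align 4) → ends 24
d at 24 (size 1, align 1) → ends 25
pad 7 to align 8 for rss
rss at 32 (size 8, align 8) → ends 40
lock at 40 (size 24, align 8) → ends 64
f at 64 (size 2, align 2) → ends 66
pad 2 to align 4 for cpu
cpu at 68 (size 4, align 4) → ends 72
gid at 72 (size 88, align 8) → ends 160
total 160 bytes, alignment 8
array of 19: 19 × 160 = 3040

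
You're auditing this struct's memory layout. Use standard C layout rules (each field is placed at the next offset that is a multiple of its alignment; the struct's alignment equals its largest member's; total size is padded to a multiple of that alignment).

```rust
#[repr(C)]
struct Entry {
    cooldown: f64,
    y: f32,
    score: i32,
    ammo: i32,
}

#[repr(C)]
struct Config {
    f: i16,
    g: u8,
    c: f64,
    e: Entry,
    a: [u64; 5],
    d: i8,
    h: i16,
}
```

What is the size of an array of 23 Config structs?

Entry: @0: cooldown [8B, align 8] → 8; @8: y [4B, align 4] → 12; @12: score [4B, align 4] → 16; @16: ammo [4B, align 4] → 20; +4 tail pad (align 8); size 24, align 8
@0: f [2B, align 2] → 2
@2: g [1B, align 1] → 3
+5 pad (align 8)
@8: c [8B, align 8] → 16
@16: e [24B, align 8] → 40
@40: a [40B, align 8] → 80
@80: d [1B, align 1] → 81
+1 pad (align 2)
@82: h [2B, align 2] → 84
+4 tail pad (align 8)
size 88, align 8
array of 23: 23 × 88 = 2024

2024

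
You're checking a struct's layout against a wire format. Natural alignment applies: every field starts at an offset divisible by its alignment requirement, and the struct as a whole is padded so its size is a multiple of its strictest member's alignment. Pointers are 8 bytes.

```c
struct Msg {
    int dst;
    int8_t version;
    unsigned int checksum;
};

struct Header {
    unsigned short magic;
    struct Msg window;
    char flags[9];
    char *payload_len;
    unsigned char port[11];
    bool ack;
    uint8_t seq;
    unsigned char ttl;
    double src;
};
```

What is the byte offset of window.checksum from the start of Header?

Msg: dst at 0 (size 4, align 4) → ends 4; version at 4 (size 1, align 1) → ends 5; pad 3 to align 4 for checksum; checksum at 8 (size 4, align 4) → ends 12; total 12 bytes, alignment 4
magic at 0 (size 2, align 2) → ends 2
pad 2 to align 4 for window
window at 4 (size 12, align 4) → ends 16
within Msg: checksum at 8
4 + 8 = 12

12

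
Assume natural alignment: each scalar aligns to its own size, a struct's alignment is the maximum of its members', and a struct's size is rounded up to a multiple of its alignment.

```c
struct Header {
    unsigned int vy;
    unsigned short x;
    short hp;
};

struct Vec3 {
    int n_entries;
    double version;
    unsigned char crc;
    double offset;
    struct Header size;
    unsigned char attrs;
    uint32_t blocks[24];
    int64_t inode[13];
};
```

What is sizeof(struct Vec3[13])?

Header: vy at 0 (size 4, align 4) → ends 4; x at 4 (size 2, align 2) → ends 6; hp at 6 (size 2, align 2) → ends 8; total 8 bytes, alignment 4
n_entries at 0 (size 4, align 4) → ends 4
pad 4 to align 8 for version
version at 8 (size 8, align 8) → ends 16
crc at 16 (size 1, align 1) → ends 17
pad 7 to align 8 for offset
offset at 24 (size 8, align 8) → ends 32
size at 32 (size 8, align 4) → ends 40
attrs at 40 (size 1, align 1) → ends 41
pad 3 to align 4 for blocks
blocks at 44 (size 96, align 4) → ends 140
pad 4 to align 8 for inode
inode at 144 (size 104, align 8) → ends 248
total 248 bytes, alignment 8
array of 13: 13 × 248 = 3224

3224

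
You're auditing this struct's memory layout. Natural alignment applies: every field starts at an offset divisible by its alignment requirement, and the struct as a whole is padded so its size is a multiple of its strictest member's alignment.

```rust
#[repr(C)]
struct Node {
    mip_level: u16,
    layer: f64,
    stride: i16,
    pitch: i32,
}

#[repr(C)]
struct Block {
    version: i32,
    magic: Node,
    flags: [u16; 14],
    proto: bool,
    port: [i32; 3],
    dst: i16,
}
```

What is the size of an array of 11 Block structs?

Node: mip_level at 0 (size 2, align 2) → ends 2; pad 6 to align 8 for layer; layer at 8 (size 8, align 8) → ends 16; stride at 16 (size 2, align 2) → ends 18; pad 2 to align 4 for pitch; pitch at 20 (size 4, align 4) → ends 24; total 24 bytes, alignment 8
version at 0 (size 4, align 4) → ends 4
pad 4 to align 8 for magic
magic at 8 (size 24, align 8) → ends 32
flags at 32 (size 28, align 2) → ends 60
proto at 60 (size 1, align 1) → ends 61
pad 3 to align 4 for port
port at 64 (size 12, align 4) → ends 76
dst at 76 (size 2, align 2) → ends 78
tail pad 2 to reach multiple of 8
total 80 bytes, alignment 8
array of 11: 11 × 80 = 880

880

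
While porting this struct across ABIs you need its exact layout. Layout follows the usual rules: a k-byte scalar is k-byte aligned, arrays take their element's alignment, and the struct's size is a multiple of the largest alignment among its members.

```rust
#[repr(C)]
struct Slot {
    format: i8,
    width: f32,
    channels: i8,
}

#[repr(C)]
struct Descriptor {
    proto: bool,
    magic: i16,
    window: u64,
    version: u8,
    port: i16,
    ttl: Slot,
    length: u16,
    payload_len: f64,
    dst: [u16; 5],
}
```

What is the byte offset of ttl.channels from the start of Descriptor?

Slot: 0..1  format  (1B, 1-aligned); 1..4  -- padding (3B); 4..8  width  (4B, 4-aligned); 8..9  channels  (1B, 1-aligned); 9..12  -- tail padding (3B); sizeof = 12, alignof = 4
0..1  proto  (1B, 1-aligned)
1..2  -- padding (1B)
2..4  magic  (2B, 2-aligned)
4..8  -- padding (4B)
8..16  window  (8B, 8-aligned)
16..17  version  (1B, 1-aligned)
17..18  -- padding (1B)
18..20  port  (2B, 2-aligned)
20..32  ttl  (12B, 4-aligned)
within Slot: channels at 8
20 + 8 = 28

28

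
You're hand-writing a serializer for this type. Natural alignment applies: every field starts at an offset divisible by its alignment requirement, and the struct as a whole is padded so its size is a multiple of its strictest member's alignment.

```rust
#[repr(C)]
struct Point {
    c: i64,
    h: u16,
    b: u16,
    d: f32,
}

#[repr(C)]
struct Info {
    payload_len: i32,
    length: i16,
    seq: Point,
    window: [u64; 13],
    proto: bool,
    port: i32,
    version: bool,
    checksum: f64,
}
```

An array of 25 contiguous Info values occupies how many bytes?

3800

Point: 0..8  c  (8B, 8-aligned); 8..10  h  (2B, 2-aligned); 10..12  b  (2B, 2-aligned); 12..16  d  (4B, 4-aligned); sizeof = 16, alignof = 8
0..4  payload_len  (4B, 4-aligned)
4..6  length  (2B, 2-aligned)
6..8  -- padding (2B)
8..24  seq  (16B, 8-aligned)
24..128  window  (104B, 8-aligned)
128..129  proto  (1B, 1-aligned)
129..132  -- padding (3B)
132..136  port  (4B, 4-aligned)
136..137  version  (1B, 1-aligned)
137..144  -- padding (7B)
144..152  checksum  (8B, 8-aligned)
sizeof = 152, alignof = 8
array of 25: 25 × 152 = 3800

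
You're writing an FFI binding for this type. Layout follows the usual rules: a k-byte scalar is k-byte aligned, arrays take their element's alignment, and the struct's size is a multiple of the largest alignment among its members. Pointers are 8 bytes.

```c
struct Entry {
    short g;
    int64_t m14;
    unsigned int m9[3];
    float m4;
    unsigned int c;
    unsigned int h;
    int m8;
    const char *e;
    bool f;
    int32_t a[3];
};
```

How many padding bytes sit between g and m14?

@0: g [2B, align 2] → 2
+6 pad (align 8)
@8: m14 [8B, align 8] → 16

6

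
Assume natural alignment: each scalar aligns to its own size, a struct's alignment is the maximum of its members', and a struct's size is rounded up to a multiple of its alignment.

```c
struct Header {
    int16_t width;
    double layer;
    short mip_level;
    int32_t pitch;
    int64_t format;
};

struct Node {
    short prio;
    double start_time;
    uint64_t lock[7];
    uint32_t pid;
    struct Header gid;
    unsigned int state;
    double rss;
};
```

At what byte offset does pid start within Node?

72

Header: 0..2  width  (2B, 2-aligned); 2..8  -- padding (6B); 8..16  layer  (8B, 8-aligned); 16..18  mip_level  (2B, 2-aligned); 18..20  -- padding (2B); 20..24  pitch  (4B, 4-aligned); 24..32  format  (8B, 8-aligned); sizeof = 32, alignof = 8
0..2  prio  (2B, 2-aligned)
2..8  -- padding (6B)
8..16  start_time  (8B, 8-aligned)
16..72  lock  (56B, 8-aligned)
72..76  pid  (4B, 4-aligned)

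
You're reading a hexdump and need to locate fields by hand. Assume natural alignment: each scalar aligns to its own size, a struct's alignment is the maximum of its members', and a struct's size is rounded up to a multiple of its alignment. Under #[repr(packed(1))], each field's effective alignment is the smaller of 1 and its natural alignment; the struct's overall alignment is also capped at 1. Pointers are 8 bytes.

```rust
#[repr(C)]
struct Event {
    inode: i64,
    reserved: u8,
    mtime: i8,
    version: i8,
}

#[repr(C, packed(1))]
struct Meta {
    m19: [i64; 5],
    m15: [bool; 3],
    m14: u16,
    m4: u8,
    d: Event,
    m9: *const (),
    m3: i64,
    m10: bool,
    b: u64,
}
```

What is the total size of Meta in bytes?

Event: inode at 0 (size 8, align 8) → ends 8; reserved at 8 (size 1, align 1) → ends 9; mtime at 9 (size 1, align 1) → ends 10; version at 10 (size 1, align 1) → ends 11; tail pad 5 to reach multiple of 8; total 16 bytes, alignment 8
m19 at 0 (size 40, align 1) → ends 40
m15 at 40 (size 3, align 1) → ends 43
m14 at 43 (size 2, align 1) → ends 45
m4 at 45 (size 1, align 1) → ends 46
d at 46 (size 16, align 1) → ends 62
m9 at 62 (size 8, align 1) → ends 70
m3 at 70 (size 8, align 1) → ends 78
m10 at 78 (size 1, align 1) → ends 79
b at 79 (size 8, align 1) → ends 87
total 87 bytes, alignment 1

87 bytes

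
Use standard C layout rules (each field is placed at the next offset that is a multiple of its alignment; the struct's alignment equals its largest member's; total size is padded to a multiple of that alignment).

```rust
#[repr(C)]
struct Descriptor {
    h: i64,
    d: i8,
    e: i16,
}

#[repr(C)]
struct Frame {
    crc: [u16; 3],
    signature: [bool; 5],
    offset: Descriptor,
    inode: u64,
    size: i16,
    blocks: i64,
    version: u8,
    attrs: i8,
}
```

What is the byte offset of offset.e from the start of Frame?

26

Descriptor: 0..8  h  (8B, 8-aligned); 8..9  d  (1B, 1-aligned); 9..10  -- padding (1B); 10..12  e  (2B, 2-aligned); 12..16  -- tail padding (4B); sizeof = 16, alignof = 8
0..6  crc  (6B, 2-aligned)
6..11  signature  (5B, 1-aligned)
11..16  -- padding (5B)
16..32  offset  (16B, 8-aligned)
within Descriptor: e at 10
16 + 10 = 26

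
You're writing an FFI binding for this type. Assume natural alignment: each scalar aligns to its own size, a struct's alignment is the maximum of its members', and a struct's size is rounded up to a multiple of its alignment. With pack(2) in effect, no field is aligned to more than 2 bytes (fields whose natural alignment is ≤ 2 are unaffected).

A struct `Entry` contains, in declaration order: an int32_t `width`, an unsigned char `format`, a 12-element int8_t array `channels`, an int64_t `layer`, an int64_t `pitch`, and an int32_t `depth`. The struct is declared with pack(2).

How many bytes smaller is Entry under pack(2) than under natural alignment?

natural layout:
  width at 0 (size 4, align 4) → ends 4
  format at 4 (size 1, align 1) → ends 5
  channels at 5 (size 12, align 1) → ends 17
  pad 7 to align 8 for layer
  layer at 24 (size 8, align 8) → ends 32
  pitch at 32 (size 8, align 8) → ends 40
  depth at 40 (size 4, align 4) → ends 44
  tail pad 4 to reach multiple of 8
  total 48 bytes, alignment 8
packed(2) layout:
  width at 0 (size 4, align 2) → ends 4
  format at 4 (size 1, align 1) → ends 5
  channels at 5 (size 12, align 1) → ends 17
  pad 1 to align 2 for layer
  layer at 18 (size 8, align 2) → ends 26
  pitch at 26 (size 8, align 2) → ends 34
  depth at 34 (size 4, align 2) → ends 38
  total 38 bytes, alignment 2
48 − 38 = 10

10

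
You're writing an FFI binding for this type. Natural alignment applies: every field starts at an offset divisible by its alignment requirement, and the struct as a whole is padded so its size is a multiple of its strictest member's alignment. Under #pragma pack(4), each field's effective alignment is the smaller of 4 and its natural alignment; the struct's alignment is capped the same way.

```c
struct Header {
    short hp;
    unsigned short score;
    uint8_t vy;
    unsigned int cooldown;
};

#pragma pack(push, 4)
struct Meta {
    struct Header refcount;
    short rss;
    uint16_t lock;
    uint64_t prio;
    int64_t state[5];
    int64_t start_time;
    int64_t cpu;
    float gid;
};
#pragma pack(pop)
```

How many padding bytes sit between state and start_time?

0

Header: hp at 0 (size 2, align 2) → ends 2; score at 2 (size 2, align 2) → ends 4; vy at 4 (size 1, align 1) → ends 5; pad 3 to align 4 for cooldown; cooldown at 8 (size 4, align 4) → ends 12; total 12 bytes, alignment 4
refcount at 0 (size 12, align 4) → ends 12
rss at 12 (size 2, align 2) → ends 14
lock at 14 (size 2, align 2) → ends 16
prio at 16 (size 8, align 4) → ends 24
state at 24 (size 40, align 4) → ends 64
start_time at 64 (size 8, align 4) → ends 72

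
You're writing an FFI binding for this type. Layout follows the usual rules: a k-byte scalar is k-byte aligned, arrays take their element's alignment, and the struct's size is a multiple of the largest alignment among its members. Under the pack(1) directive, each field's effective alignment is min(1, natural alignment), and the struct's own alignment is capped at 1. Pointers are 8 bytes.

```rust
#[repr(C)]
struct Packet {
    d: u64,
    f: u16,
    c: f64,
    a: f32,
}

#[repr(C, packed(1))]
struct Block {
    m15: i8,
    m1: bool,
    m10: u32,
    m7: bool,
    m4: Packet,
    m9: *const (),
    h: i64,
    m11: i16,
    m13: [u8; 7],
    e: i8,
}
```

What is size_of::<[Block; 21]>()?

1365

Packet: 0..8  d  (8B, 8-aligned); 8..10  f  (2B, 2-aligned); 10..16  -- padding (6B); 16..24  c  (8B, 8-aligned); 24..28  a  (4B, 4-aligned); 28..32  -- tail padding (4B); sizeof = 32, alignof = 8
0..1  m15  (1B, 1-aligned)
1..2  m1  (1B, 1-aligned)
2..6  m10  (4B, 1-aligned)
6..7  m7  (1B, 1-aligned)
7..39  m4  (32B, 1-aligned)
39..47  m9  (8B, 1-aligned)
47..55  h  (8B, 1-aligned)
55..57  m11  (2B, 1-aligned)
57..64  m13  (7B, 1-aligned)
64..65  e  (1B, 1-aligned)
sizeof = 65, alignof = 1
array of 21: 21 × 65 = 1365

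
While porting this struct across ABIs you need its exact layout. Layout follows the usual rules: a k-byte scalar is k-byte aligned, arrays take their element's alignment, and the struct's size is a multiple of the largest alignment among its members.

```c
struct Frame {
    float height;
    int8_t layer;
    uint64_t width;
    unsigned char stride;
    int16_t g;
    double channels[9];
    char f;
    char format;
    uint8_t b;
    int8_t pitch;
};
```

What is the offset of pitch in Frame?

99

@0: height [4B, align 4] → 4
@4: layer [1B, align 1] → 5
+3 pad (align 8)
@8: width [8B, align 8] → 16
@16: stride [1B, align 1] → 17
+1 pad (align 2)
@18: g [2B, align 2] → 20
+4 pad (align 8)
@24: channels [72B, align 8] → 96
@96: f [1B, align 1] → 97
@97: format [1B, align 1] → 98
@98: b [1B, align 1] → 99
@99: pitch [1B, align 1] → 100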